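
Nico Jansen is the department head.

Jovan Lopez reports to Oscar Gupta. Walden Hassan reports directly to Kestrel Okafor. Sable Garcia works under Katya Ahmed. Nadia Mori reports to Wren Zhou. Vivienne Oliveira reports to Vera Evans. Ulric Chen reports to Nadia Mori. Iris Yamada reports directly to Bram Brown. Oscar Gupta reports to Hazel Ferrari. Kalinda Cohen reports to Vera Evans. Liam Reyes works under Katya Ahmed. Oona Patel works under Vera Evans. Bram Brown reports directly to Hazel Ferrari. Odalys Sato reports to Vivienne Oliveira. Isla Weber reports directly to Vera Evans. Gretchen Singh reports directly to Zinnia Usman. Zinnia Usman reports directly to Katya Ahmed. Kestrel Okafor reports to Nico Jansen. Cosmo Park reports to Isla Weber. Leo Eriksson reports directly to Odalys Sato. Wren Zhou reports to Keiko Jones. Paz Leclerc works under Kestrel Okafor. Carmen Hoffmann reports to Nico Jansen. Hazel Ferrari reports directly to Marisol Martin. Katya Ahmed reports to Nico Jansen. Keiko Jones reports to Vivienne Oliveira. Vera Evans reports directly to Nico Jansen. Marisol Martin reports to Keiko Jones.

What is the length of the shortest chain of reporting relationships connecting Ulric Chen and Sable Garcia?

8

Ulric Chen is 6 levels below Nico Jansen, and Sable Garcia is 2 levels below Nico Jansen (their lowest common manager). The shortest path runs up from Ulric Chen to Nico Jansen and back down to Sable Garcia: 6 + 2 = 8 links.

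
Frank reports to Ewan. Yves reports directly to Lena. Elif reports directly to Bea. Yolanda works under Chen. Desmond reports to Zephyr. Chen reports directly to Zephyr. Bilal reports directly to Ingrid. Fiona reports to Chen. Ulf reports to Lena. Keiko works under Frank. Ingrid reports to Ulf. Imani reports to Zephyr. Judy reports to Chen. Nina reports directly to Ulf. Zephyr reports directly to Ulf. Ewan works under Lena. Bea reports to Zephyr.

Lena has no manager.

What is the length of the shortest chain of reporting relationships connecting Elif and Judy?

Elif is 2 levels below Zephyr, and Judy is 2 levels below Zephyr (their lowest common manager). The shortest path runs up from Elif to Zephyr and back down to Judy: 2 + 2 = 4 links.

4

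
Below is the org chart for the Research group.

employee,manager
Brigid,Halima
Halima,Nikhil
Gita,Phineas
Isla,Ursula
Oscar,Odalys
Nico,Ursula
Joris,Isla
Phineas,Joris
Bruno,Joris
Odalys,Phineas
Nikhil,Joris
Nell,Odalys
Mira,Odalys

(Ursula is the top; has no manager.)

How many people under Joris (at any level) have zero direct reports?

The people in Joris's organization with no one reporting to them are Bruno, Gita, Oscar, Nell, Mira, Brigid. That is 6.

6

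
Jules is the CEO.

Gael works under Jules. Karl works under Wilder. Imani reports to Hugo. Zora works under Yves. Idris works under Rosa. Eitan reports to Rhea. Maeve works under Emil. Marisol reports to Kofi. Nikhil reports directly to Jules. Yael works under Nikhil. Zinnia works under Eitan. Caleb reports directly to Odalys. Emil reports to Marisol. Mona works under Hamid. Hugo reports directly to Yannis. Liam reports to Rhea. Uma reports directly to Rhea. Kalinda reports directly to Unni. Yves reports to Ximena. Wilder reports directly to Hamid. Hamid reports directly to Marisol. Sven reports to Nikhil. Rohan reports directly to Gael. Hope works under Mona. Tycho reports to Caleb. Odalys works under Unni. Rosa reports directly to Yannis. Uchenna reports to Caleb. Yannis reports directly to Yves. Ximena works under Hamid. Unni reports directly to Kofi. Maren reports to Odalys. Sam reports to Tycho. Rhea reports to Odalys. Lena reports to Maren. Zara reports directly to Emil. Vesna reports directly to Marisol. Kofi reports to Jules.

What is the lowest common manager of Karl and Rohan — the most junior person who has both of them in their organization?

Jules

Karl's chain of managers is Wilder, Hamid, Marisol, Kofi, Jules. Rohan's chain of managers is Gael, Jules. The first manager that appears in both chains is Jules.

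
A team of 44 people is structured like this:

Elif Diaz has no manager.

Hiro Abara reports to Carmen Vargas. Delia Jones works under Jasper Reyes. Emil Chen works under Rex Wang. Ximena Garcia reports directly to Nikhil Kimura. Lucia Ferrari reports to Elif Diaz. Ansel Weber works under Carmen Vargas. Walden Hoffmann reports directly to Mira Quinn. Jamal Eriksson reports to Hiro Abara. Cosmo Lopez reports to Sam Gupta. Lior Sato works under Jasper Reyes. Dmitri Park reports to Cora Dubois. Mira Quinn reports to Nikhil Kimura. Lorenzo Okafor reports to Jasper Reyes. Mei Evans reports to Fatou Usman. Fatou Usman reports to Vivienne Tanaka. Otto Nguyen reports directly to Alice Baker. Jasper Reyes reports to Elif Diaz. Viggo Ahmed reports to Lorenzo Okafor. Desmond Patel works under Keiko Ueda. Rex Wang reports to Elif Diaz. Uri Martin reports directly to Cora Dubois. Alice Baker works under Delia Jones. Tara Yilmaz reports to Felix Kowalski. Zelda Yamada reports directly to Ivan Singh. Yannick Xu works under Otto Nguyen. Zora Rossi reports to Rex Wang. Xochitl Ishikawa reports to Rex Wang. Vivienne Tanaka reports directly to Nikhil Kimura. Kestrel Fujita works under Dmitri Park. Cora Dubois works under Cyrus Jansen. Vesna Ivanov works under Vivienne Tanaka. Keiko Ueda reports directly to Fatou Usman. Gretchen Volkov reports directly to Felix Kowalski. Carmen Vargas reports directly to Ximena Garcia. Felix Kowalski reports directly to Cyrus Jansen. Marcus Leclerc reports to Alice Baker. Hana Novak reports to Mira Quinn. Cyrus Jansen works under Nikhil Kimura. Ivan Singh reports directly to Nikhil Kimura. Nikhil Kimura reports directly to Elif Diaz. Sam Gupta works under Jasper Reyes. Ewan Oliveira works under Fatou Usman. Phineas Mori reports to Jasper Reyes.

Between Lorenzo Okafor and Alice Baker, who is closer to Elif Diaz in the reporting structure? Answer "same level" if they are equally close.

Lorenzo Okafor is 2 levels below Elif Diaz; Alice Baker is 3. Lorenzo Okafor is higher.

Lorenzo Okafor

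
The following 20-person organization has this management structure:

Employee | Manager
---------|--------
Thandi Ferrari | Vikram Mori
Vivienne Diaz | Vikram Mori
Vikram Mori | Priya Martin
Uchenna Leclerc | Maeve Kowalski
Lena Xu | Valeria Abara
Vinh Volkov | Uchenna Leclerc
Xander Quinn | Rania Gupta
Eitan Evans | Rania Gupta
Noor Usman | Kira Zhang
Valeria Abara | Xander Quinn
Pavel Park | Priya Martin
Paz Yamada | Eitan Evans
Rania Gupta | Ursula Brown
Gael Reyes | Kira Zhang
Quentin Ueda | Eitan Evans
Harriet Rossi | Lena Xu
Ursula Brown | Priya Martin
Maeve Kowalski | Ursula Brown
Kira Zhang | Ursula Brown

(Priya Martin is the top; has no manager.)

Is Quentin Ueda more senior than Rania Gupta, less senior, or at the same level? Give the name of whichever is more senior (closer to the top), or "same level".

Rania Gupta

Quentin Ueda is 4 levels below Priya Martin; Rania Gupta is 2. Rania Gupta is higher.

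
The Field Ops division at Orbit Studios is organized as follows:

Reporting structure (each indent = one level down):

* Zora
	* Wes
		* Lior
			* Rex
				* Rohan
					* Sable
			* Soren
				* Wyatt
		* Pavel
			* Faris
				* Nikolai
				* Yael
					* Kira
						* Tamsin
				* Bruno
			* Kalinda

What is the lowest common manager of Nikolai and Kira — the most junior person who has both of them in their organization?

Nikolai's chain of managers is Faris, Pavel, Wes, Zora. Kira's chain of managers is Yael, Faris, Pavel, Wes, Zora. The first manager that appears in both chains is Faris.

Faris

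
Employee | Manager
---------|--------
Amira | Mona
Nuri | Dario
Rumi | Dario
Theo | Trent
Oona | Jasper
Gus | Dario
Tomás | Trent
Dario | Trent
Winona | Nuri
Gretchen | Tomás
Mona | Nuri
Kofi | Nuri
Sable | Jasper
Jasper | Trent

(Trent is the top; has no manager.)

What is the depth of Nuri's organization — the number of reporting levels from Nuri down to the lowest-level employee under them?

2

The longest chain under Nuri runs Nuri → Mona → Amira, which is 2 levels below Nuri.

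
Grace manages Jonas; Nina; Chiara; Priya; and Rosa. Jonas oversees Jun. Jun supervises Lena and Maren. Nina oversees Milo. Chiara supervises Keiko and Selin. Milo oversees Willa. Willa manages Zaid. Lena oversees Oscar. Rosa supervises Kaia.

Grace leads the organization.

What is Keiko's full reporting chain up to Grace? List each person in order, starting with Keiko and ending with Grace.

Keiko reports to Chiara. Chiara reports to Grace. Grace is at the top.

Keiko -> Chiara -> Grace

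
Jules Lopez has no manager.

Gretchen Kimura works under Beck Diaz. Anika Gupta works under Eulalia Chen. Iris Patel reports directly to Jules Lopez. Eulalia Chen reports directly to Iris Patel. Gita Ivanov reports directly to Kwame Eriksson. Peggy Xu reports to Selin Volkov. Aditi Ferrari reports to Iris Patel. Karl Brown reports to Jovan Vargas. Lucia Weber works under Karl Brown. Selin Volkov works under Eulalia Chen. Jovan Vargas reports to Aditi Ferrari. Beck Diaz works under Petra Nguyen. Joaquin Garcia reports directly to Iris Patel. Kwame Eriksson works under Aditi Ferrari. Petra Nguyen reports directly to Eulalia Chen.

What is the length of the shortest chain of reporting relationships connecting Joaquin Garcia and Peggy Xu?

Joaquin Garcia is 1 level below Iris Patel, and Peggy Xu is 3 levels below Iris Patel (their lowest common manager). The shortest path runs up from Joaquin Garcia to Iris Patel and back down to Peggy Xu: 1 + 3 = 4 links.

4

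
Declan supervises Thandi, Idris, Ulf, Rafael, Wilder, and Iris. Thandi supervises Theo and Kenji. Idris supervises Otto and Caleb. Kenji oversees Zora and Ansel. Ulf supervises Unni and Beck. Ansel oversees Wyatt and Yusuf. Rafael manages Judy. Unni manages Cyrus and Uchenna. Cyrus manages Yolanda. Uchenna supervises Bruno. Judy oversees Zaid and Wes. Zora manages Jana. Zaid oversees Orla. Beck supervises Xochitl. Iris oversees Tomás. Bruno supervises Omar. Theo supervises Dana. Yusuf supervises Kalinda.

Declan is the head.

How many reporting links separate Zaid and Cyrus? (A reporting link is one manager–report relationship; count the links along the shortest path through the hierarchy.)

Zaid is 3 levels below Declan, and Cyrus is 3 levels below Declan (their lowest common manager). The shortest path runs up from Zaid to Declan and back down to Cyrus: 3 + 3 = 6 links.

6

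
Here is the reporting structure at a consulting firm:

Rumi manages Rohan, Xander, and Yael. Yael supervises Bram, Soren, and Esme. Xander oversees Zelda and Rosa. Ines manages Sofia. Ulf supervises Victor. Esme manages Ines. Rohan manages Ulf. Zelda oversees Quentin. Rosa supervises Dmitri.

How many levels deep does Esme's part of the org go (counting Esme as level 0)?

The longest chain under Esme runs Esme → Ines → Sofia, which is 2 levels below Esme.

2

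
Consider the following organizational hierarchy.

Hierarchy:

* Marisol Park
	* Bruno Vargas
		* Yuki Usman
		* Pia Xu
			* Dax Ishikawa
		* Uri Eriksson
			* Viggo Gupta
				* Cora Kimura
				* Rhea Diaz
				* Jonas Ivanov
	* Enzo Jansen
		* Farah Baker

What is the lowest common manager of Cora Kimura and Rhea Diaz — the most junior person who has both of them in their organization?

Viggo Gupta

Cora Kimura's chain of managers is Viggo Gupta, Uri Eriksson, Bruno Vargas, Marisol Park. Rhea Diaz's chain of managers is Viggo Gupta, Uri Eriksson, Bruno Vargas, Marisol Park. The first manager that appears in both chains is Viggo Gupta.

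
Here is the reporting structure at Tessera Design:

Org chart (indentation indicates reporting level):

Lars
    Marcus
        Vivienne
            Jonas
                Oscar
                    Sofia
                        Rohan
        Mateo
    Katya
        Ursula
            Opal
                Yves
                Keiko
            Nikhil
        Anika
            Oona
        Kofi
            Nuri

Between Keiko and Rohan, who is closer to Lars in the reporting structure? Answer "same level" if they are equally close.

Keiko is 4 levels below Lars; Rohan is 6. Keiko is higher.

Keiko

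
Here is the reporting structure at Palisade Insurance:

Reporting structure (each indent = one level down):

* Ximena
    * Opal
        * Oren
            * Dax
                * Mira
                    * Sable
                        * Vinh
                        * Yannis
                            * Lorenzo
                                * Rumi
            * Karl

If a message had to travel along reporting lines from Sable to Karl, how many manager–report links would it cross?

Sable is 3 levels below Oren, and Karl is 1 level below Oren (their lowest common manager). The shortest path runs up from Sable to Oren and back down to Karl: 3 + 1 = 4 links.

4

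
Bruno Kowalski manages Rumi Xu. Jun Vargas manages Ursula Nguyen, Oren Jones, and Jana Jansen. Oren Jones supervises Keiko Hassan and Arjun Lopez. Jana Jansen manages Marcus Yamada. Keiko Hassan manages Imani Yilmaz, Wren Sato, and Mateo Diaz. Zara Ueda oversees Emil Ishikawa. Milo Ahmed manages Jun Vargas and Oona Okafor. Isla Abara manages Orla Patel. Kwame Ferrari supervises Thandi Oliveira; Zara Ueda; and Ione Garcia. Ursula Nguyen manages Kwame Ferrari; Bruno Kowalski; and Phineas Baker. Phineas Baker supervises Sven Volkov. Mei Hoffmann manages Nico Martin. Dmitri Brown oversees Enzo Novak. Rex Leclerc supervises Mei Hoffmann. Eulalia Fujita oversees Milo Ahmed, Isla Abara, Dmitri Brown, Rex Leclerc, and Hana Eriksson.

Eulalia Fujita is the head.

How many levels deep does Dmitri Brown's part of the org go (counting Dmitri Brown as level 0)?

1

The longest chain under Dmitri Brown runs Dmitri Brown → Enzo Novak, which is 1 level below Dmitri Brown.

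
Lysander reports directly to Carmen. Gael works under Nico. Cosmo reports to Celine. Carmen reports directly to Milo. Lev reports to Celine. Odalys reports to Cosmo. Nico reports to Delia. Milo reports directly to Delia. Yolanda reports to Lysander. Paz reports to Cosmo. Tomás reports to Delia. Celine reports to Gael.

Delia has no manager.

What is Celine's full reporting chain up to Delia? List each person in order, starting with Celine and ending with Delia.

Celine reports to Gael. Gael reports to Nico. Nico reports to Delia. Delia is at the top.

Celine -> Gael -> Nico -> Delia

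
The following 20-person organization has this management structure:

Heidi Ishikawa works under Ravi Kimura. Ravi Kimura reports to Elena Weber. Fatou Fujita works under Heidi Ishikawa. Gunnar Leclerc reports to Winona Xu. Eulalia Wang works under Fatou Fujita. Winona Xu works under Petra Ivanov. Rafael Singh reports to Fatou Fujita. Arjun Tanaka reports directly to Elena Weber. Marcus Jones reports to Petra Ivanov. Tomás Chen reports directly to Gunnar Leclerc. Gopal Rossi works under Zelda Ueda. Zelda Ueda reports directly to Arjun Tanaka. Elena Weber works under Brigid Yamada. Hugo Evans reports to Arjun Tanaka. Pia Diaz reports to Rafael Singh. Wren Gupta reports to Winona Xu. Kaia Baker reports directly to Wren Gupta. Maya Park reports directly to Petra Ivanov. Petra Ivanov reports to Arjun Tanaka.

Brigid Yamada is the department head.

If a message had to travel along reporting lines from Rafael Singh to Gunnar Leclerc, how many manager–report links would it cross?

Rafael Singh is 4 levels below Elena Weber, and Gunnar Leclerc is 4 levels below Elena Weber (their lowest common manager). The shortest path runs up from Rafael Singh to Elena Weber and back down to Gunnar Leclerc: 4 + 4 = 8 links.

8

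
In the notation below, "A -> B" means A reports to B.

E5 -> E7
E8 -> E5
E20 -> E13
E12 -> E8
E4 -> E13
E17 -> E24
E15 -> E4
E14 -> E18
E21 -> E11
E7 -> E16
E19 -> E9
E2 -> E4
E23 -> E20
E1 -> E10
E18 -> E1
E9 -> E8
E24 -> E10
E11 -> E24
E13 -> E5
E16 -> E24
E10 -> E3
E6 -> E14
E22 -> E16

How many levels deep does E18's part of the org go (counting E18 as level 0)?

2

The longest chain under E18 runs E18 → E14 → E6, which is 2 levels below E18.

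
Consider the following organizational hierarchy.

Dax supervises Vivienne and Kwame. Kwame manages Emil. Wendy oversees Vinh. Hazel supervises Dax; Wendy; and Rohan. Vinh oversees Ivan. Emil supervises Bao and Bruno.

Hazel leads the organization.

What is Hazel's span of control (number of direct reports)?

Hazel directly manages Dax, Wendy, Rohan. That is 3 direct reports.

3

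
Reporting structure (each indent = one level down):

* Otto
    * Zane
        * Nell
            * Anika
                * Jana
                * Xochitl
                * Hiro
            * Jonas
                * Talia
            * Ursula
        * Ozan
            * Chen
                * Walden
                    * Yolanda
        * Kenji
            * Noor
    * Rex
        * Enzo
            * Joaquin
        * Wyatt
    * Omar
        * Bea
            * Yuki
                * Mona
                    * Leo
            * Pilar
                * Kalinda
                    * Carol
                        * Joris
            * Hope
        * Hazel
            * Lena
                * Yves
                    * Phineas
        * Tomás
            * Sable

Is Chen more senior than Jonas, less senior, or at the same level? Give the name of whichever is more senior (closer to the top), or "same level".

same level

Both Chen and Jonas are 3 levels below Otto.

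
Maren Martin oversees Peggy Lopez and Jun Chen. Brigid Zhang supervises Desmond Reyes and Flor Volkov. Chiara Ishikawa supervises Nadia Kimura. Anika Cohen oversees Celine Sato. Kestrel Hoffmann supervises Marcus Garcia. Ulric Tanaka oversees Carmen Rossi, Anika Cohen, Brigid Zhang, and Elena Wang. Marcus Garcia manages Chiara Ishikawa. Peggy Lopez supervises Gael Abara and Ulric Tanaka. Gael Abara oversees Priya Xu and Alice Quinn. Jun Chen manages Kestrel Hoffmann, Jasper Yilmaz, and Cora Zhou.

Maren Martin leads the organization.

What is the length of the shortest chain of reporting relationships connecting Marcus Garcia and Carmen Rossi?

Marcus Garcia is 3 levels below Maren Martin, and Carmen Rossi is 3 levels below Maren Martin (their lowest common manager). The shortest path runs up from Marcus Garcia to Maren Martin and back down to Carmen Rossi: 3 + 3 = 6 links.

6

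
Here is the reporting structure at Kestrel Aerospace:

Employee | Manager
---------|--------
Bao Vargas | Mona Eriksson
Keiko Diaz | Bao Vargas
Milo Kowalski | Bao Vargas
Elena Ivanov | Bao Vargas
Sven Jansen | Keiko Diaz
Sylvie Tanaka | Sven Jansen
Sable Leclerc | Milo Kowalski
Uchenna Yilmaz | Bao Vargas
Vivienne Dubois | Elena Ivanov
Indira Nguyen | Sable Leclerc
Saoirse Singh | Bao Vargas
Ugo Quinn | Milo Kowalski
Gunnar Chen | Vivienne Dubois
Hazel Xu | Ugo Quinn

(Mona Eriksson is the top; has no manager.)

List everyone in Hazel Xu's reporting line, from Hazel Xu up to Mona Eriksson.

Hazel Xu reports to Ugo Quinn. Ugo Quinn reports to Milo Kowalski. Milo Kowalski reports to Bao Vargas. Bao Vargas reports to Mona Eriksson. Mona Eriksson is at the top.

Hazel Xu -> Ugo Quinn -> Milo Kowalski -> Bao Vargas -> Mona Eriksson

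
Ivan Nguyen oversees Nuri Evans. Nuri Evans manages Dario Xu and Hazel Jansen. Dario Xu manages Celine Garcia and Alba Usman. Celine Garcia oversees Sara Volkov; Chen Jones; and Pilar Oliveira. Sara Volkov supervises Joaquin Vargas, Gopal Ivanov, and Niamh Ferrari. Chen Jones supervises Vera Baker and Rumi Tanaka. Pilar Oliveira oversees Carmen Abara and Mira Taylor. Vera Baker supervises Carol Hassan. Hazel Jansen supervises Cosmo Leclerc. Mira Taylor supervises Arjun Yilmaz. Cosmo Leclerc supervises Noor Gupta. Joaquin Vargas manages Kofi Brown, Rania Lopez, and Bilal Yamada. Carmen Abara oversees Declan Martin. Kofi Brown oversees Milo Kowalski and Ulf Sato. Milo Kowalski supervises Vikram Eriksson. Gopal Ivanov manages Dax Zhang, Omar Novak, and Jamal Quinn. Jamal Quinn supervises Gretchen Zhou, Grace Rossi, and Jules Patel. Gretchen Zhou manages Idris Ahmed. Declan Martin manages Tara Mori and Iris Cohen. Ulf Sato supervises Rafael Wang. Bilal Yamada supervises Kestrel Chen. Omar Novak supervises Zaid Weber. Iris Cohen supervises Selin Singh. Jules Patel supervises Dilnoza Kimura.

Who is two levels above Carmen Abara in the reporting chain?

Carmen Abara reports to Pilar Oliveira, and Pilar Oliveira reports to Celine Garcia. So Carmen Abara's skip-level manager is Celine Garcia.

Celine Garcia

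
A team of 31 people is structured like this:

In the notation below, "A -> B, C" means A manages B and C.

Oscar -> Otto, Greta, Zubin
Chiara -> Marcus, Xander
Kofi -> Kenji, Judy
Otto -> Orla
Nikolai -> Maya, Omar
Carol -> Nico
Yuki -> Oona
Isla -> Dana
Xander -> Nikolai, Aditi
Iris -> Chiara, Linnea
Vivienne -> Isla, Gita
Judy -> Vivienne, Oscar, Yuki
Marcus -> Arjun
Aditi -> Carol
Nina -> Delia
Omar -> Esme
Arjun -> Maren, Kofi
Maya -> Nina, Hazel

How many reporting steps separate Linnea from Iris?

1

Chain from Linnea up to Iris: Linnea → Iris. That is 1 step up, so Linnea is 1 level below Iris.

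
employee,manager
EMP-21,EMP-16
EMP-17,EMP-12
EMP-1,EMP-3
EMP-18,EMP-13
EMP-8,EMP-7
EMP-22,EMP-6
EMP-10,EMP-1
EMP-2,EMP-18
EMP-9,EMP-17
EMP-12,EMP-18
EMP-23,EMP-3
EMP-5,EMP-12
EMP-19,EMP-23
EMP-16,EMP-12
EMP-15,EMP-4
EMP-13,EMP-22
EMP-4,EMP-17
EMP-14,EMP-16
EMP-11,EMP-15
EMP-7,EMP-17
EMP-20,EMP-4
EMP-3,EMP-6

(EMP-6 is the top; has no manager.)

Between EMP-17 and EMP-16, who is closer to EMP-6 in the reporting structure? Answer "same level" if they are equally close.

Both EMP-17 and EMP-16 are 5 levels below EMP-6.

same level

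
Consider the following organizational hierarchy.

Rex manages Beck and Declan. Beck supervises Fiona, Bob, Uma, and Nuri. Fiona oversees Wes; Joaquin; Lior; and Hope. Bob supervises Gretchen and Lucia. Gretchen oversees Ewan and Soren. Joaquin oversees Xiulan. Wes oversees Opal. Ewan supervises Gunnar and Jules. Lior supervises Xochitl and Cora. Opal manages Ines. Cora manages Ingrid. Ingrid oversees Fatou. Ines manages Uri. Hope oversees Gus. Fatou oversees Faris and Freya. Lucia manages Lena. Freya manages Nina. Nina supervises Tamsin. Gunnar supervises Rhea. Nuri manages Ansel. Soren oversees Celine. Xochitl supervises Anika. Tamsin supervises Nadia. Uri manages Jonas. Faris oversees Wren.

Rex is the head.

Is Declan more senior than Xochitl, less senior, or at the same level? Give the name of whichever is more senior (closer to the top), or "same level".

Declan

Declan is 1 level below Rex; Xochitl is 4. Declan is higher.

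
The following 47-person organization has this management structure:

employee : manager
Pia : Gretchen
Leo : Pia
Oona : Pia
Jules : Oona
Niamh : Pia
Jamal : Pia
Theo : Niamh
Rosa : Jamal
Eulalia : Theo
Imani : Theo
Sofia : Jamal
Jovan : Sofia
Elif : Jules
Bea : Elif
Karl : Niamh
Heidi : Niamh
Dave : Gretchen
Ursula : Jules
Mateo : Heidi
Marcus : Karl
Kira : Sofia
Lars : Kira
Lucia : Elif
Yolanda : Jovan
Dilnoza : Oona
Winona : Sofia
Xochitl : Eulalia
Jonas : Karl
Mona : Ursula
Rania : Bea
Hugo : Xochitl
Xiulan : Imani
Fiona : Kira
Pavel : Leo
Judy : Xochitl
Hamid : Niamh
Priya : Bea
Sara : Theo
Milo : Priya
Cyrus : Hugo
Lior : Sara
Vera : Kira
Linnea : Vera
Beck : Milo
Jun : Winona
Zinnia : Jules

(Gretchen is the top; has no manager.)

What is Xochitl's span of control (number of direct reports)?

2

Xochitl directly manages Hugo, Judy. That is 2 direct reports.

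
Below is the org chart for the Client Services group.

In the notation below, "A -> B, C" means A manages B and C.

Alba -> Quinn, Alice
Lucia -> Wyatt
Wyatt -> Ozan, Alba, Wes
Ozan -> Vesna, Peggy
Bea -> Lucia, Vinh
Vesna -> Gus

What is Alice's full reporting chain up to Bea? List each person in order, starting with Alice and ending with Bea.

Alice -> Alba -> Wyatt -> Lucia -> Bea

Alice reports to Alba. Alba reports to Wyatt. Wyatt reports to Lucia. Lucia reports to Bea. Bea is at the top.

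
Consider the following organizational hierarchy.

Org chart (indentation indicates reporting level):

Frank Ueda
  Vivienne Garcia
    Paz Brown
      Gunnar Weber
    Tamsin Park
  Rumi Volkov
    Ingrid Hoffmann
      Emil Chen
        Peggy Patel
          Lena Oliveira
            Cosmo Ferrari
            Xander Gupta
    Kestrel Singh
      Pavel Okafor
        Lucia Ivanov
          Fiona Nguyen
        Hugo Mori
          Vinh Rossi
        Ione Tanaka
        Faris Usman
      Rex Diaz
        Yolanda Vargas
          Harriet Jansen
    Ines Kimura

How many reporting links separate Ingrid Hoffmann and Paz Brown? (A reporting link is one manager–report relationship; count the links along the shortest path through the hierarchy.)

Ingrid Hoffmann is 2 levels below Frank Ueda, and Paz Brown is 2 levels below Frank Ueda (their lowest common manager). The shortest path runs up from Ingrid Hoffmann to Frank Ueda and back down to Paz Brown: 2 + 2 = 4 links.

4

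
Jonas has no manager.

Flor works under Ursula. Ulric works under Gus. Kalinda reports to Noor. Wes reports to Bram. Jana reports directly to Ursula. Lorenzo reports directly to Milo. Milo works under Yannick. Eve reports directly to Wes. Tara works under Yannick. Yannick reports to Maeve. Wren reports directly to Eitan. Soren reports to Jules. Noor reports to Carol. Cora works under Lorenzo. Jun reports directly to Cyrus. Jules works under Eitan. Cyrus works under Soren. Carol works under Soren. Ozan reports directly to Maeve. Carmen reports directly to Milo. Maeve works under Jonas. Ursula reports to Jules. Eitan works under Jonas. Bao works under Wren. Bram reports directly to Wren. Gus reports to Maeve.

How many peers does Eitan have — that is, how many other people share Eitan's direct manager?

Eitan reports to Jonas. Jonas's other direct reports are Maeve — 1 peer.

1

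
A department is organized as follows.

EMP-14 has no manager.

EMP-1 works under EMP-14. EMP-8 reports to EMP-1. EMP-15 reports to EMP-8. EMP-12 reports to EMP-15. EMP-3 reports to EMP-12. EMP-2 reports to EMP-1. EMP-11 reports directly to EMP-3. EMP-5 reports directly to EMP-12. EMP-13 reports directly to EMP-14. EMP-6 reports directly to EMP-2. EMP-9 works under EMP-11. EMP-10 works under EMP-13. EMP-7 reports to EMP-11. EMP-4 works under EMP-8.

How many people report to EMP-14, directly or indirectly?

EMP-14 directly manages EMP-1, EMP-13. Under EMP-1: EMP-2, EMP-6, EMP-8, EMP-4, EMP-15, EMP-12, EMP-5, EMP-3, EMP-11, EMP-7, EMP-9 (11). Under EMP-13: EMP-10 (1). So EMP-14's organization is 2 direct reports plus everyone under them: 12 + 2 = 14.

14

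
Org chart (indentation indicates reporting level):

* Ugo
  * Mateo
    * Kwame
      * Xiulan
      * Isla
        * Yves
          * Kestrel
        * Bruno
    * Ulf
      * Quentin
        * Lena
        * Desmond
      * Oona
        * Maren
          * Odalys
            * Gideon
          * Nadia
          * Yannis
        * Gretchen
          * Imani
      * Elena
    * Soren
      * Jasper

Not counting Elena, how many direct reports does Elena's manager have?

2

Elena reports to Ulf. Ulf's other direct reports are Quentin, Oona — 2 peers.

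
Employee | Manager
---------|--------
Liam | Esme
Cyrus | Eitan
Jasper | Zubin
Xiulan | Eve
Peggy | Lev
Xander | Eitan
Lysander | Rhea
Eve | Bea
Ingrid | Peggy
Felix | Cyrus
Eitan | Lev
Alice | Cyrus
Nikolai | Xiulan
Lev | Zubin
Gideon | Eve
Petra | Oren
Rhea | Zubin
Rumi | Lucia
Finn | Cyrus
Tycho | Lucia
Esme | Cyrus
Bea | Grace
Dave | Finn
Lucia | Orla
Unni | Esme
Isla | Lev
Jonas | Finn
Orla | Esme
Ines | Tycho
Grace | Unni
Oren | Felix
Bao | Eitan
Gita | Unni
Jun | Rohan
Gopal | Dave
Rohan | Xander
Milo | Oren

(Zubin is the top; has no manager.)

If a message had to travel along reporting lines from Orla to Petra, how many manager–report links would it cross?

Orla is 2 levels below Cyrus, and Petra is 3 levels below Cyrus (their lowest common manager). The shortest path runs up from Orla to Cyrus and back down to Petra: 2 + 3 = 5 links.

5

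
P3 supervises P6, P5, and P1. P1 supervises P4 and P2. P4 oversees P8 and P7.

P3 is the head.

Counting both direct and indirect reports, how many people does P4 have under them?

P4 directly manages P8, P7. P8 has no reports. P7 has no reports. So P4's organization is 2 direct reports plus everyone under them: 1 + 1 = 2.

2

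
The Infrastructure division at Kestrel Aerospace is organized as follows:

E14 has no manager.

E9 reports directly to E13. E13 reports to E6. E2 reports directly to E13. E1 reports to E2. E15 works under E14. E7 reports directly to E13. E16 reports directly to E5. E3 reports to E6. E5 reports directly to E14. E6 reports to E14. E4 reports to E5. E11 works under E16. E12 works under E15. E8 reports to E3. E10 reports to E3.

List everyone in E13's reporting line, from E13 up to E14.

E13 reports to E6. E6 reports to E14. E14 is at the top.

E13 -> E6 -> E14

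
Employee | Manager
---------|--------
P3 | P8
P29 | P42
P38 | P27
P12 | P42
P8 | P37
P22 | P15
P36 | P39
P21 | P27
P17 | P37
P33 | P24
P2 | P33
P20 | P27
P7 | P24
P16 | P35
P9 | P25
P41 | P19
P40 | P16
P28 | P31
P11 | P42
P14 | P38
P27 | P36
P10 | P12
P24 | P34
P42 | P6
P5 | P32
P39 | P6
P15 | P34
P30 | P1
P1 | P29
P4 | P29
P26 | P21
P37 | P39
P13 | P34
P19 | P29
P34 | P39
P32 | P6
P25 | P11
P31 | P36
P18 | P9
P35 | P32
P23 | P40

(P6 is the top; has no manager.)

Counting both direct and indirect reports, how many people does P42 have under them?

12

P42 directly manages P11, P29, P12. Under P11: P25, P9, P18 (3). Under P29: P19, P41, P4, P1, P30 (5). Under P12: P10 (1). So P42's organization is 3 direct reports plus everyone under them: 4 + 6 + 2 = 12.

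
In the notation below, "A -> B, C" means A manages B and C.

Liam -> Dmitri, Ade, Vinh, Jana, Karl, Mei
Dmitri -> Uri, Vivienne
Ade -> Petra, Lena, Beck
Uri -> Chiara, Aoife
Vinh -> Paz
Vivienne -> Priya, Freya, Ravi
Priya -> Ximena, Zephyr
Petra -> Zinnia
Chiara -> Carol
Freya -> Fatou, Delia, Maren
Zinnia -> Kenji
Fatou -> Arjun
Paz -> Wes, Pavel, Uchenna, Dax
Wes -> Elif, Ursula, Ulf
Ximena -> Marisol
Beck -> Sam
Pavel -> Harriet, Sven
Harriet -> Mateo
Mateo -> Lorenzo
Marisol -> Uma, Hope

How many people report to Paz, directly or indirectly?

Paz directly manages Wes, Pavel, Uchenna, Dax. Under Wes: Ulf, Ursula, Elif (3). Under Pavel: Sven, Harriet, Mateo, Lorenzo (4). Uchenna has no reports. Dax has no reports. So Paz's organization is 4 direct reports plus everyone under them: 4 + 5 + 1 + 1 = 11.

11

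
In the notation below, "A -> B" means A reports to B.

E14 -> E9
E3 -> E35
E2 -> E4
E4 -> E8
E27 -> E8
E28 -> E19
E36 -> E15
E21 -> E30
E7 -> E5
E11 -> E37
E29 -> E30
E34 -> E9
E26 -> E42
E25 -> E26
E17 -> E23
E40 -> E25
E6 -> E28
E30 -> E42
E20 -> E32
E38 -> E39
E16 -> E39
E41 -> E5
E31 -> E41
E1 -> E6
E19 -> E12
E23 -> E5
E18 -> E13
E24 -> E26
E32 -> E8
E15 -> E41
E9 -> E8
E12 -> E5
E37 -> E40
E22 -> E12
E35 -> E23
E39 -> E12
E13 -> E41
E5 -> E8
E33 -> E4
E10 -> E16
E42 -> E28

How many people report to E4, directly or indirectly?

2

E4 directly manages E2, E33. E2 has no reports. E33 has no reports. So E4's organization is 2 direct reports plus everyone under them: 1 + 1 = 2.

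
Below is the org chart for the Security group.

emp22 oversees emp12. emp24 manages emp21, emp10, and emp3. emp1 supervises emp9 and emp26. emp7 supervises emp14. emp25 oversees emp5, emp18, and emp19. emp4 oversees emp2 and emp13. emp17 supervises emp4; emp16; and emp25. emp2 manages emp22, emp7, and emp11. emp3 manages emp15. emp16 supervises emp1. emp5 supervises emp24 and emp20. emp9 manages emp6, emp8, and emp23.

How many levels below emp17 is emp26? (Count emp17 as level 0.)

Chain from emp26 up to emp17: emp26 → emp1 → emp16 → emp17. That is 3 steps up, so emp26 is 3 levels below emp17.

3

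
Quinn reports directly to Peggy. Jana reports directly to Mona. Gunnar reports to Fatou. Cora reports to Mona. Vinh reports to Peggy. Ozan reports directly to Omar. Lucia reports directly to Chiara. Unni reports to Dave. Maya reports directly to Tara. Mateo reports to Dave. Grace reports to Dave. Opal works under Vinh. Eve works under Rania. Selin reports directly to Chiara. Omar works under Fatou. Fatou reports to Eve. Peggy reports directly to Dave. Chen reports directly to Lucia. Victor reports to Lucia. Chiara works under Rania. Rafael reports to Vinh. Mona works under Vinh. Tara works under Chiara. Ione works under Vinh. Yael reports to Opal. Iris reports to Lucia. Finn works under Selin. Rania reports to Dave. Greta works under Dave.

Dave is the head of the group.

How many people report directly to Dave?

6

Dave directly manages Greta, Grace, Peggy, Rania, Mateo, Unni. That is 6 direct reports.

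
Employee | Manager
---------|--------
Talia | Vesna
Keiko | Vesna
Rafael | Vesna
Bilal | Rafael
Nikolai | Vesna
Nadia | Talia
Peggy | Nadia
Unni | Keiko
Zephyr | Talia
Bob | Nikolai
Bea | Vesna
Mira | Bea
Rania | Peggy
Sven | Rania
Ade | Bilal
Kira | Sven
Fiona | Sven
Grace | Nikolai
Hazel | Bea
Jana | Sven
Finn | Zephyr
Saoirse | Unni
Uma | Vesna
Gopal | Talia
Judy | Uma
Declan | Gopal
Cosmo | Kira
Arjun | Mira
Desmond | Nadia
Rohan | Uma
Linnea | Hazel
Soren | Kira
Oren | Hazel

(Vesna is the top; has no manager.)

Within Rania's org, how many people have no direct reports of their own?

The people in Rania's organization with no one reporting to them are Jana, Fiona, Soren, Cosmo. That is 4.

4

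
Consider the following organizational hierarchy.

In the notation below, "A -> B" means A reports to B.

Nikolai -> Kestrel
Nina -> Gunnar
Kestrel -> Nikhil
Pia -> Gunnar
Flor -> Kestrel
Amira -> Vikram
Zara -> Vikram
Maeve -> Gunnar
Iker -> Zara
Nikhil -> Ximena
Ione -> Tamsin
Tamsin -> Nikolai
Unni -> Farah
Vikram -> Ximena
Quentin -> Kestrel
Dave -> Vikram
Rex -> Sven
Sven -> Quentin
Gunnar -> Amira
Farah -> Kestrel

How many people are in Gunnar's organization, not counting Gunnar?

3

Gunnar directly manages Nina, Pia, Maeve. Nina has no reports. Pia has no reports. Maeve has no reports. So Gunnar's organization is 3 direct reports plus everyone under them: 1 + 1 + 1 = 3.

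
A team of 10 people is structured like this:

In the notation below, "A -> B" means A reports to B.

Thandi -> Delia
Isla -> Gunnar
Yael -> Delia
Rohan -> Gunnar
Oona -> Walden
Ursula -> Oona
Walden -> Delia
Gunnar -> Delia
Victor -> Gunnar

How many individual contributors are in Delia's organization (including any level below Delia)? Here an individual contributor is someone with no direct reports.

6

The people in Delia's organization with no one reporting to them are Yael, Thandi, Ursula, Rohan, Isla, Victor. That is 6.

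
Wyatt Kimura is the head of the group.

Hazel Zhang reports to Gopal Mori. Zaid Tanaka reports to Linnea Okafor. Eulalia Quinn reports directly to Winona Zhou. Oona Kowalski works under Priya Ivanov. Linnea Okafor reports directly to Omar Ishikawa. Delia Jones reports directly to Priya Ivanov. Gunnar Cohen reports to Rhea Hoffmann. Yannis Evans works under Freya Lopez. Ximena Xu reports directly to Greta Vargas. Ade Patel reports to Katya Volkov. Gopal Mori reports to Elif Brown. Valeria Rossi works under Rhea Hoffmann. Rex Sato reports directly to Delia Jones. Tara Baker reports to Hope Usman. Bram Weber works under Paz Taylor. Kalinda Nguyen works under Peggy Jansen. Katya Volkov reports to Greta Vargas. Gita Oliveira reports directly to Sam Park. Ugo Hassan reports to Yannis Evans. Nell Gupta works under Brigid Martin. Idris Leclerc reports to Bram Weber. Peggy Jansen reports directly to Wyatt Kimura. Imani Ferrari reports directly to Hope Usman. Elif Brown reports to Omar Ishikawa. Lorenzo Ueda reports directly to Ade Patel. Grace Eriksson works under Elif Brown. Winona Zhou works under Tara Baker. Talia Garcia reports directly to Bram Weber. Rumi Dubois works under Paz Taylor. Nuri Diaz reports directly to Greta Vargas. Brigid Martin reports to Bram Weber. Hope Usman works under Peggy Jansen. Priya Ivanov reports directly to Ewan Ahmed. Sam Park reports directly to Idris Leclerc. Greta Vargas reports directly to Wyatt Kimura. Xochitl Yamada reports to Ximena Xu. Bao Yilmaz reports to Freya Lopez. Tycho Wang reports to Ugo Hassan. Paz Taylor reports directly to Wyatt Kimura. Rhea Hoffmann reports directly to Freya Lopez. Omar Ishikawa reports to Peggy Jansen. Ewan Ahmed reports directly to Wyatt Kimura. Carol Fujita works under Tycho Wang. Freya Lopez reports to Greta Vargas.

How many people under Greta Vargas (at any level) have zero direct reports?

7

The people in Greta Vargas's organization with no one reporting to them are Xochitl Yamada, Nuri Diaz, Lorenzo Ueda, Bao Yilmaz, Gunnar Cohen, Valeria Rossi, Carol Fujita. That is 7.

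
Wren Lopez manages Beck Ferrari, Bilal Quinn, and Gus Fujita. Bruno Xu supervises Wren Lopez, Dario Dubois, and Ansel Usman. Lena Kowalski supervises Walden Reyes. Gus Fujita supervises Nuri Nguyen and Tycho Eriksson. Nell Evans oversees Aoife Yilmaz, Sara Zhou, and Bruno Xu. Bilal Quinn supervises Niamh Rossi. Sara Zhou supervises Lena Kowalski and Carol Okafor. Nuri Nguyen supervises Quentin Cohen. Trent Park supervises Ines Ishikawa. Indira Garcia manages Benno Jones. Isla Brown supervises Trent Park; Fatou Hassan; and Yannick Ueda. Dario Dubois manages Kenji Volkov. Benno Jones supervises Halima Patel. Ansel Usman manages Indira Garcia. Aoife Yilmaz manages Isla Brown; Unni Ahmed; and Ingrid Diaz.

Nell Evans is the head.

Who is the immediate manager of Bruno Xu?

Bruno Xu reports directly to Nell Evans.

Nell Evans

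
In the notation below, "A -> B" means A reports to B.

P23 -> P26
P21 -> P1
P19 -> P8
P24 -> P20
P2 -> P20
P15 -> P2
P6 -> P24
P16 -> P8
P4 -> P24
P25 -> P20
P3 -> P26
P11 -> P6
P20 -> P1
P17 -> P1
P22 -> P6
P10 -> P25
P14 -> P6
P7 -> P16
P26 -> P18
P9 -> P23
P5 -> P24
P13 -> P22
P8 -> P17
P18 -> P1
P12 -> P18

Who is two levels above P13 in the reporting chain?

P6

P13 reports to P22, and P22 reports to P6. So P13's skip-level manager is P6.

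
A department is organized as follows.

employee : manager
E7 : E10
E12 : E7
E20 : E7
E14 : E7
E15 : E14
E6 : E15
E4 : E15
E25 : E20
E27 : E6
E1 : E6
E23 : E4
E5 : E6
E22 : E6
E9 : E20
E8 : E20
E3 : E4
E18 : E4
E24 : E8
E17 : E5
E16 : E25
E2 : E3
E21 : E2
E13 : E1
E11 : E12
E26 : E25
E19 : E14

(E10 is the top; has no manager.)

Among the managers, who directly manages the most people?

E6

Direct-report counts: E10 has 1; E7 has 3; E14 has 2; E15 has 2; E4 has 3; E3 has 1; E2 has 1; E6 has 4; E5 has 1; E1 has 1; E20 has 3; E8 has 1; E25 has 2; E12 has 1. The largest is 4, held by E6.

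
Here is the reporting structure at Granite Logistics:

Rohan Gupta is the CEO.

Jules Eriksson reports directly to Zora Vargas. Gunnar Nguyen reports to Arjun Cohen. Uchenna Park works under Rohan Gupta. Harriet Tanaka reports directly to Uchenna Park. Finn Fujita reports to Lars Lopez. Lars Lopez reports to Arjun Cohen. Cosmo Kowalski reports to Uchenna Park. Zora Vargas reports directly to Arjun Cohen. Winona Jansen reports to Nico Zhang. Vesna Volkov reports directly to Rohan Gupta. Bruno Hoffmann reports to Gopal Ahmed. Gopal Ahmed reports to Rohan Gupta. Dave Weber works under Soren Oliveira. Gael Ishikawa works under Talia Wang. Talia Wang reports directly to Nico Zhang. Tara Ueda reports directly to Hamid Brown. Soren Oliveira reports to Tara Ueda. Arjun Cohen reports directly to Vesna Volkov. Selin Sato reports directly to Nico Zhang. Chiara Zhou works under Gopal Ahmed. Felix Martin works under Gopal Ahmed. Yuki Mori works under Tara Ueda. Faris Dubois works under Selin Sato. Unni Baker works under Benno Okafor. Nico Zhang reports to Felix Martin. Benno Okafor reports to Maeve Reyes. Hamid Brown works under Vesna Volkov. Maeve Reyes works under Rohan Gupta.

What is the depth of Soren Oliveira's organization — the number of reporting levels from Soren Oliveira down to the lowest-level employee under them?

1

The longest chain under Soren Oliveira runs Soren Oliveira → Dave Weber, which is 1 level below Soren Oliveira.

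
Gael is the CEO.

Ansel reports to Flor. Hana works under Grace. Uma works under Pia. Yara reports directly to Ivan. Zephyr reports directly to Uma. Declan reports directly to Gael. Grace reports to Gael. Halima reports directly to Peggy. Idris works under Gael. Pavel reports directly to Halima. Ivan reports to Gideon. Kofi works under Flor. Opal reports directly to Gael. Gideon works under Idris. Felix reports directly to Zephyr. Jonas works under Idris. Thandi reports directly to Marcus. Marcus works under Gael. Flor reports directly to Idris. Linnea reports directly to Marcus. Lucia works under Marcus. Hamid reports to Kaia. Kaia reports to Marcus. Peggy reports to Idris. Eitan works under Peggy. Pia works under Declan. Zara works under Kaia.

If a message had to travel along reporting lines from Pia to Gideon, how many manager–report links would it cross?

Pia is 2 levels below Gael, and Gideon is 2 levels below Gael (their lowest common manager). The shortest path runs up from Pia to Gael and back down to Gideon: 2 + 2 = 4 links.

4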